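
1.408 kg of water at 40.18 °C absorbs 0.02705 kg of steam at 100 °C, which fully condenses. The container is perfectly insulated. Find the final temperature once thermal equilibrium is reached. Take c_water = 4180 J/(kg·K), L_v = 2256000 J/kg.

Taking heat into each body as positive, Σ m c ΔT = 0:
steam→water at 100 °C releases m L_v = 0.02705·2256000 = 61025; condensed water 100 °C→T: 113.07(T − 100); original water: 5885.4(T − 40.18)
5998.5 T = 61025 + 11307 + 236477 = 308809
T ≈ 51.48 °C — below 100 °C, confirming all the steam condensed.

T_f ≈ 51.5 °C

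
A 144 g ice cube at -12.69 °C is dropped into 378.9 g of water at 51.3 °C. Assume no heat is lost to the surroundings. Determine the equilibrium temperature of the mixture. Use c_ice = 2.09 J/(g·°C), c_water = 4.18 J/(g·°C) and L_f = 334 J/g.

Taking heat into each body as positive, Σ m c ΔT = 0:
ice -12.69→0 °C: 144×2.09×12.69 = 3819.2; latent heat to melt: 144×334 = 48096; meltwater 0→T: 144×4.18×T = 601.92 T; water: 1583.8(T − 51.3)
2185.7 T = 81249 − 51915 = 29334
T ≈ 13.42 °C — above 0 °C, consistent with complete melting.

T_f ≈ 13.4 °C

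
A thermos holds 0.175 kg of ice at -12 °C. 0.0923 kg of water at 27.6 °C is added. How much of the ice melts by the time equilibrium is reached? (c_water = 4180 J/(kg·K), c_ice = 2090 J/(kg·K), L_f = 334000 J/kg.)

m_melted ≈ 0.0187 kg

Water can give up m c ΔT = 0.0923·4180·27.6 = 10648 J before reaching 0 °C.
Warming the ice to 0 °C takes 0.175·2090·12 = 4389 J, leaving 6259.5 J for melting.
Melting all 0.175 kg of ice would need 0.175·334000 = 58450 J.
That's not enough to melt it all — equilibrium is at 0 °C with ice remaining.
Mass melted = 6259.5/334000 ≈ 0.01874 kg.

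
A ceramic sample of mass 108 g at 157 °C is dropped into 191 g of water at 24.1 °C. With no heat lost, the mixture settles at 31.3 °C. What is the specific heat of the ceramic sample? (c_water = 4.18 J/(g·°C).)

c ≈ 0.423 J/(g·°C)

Setting the total heat transfer to zero:
108×c×(31.3 − 157) + 191×4.18×(31.3 − 24.1) = 0
-13576 c = -5748.3
c = -5748.3/-13576 ≈ 0.4234 J/(g·°C)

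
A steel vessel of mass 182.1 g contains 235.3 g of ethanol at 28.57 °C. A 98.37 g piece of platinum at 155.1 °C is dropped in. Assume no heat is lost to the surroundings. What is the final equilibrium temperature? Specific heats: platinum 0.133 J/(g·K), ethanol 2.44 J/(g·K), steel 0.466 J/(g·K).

Conservation of energy gives ΣQ = 0:
98.37·0.133·(T − 155.1) + 235.3·2.44·(T − 28.57) + 182.1·0.466·(T − 28.57) = 0
672.07 T = 20857
T ≈ 31.03 °C

T_f ≈ 31.0 °C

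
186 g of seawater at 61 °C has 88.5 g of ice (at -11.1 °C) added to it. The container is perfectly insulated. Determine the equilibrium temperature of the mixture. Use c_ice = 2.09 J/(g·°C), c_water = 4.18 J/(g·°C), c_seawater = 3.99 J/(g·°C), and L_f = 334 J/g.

Let T be the final temperature. ΣQ_i = 0:
ice -11.1→0 °C: 88.5·2.09·11.1 = 2053.1
  melt ice: 88.5·334 = 29559
  warm the meltwater: 369.93 T
  seawater cools: 186·3.99·(T − 61) = 742.14(T − 61)
1112.1 T = 45271 − 31612 = 13658
T ≈ 12.28 °C — above 0 °C, consistent with complete melting.

T_f ≈ 12.3 °C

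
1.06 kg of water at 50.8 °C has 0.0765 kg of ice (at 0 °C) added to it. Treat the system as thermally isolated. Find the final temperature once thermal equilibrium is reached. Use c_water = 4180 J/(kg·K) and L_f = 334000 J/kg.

T_f ≈ 42.0 °C

Net heat exchanged in the isolated system is zero:
latent heat to melt: 0.0765×334000 = 25551; meltwater 0→T: 0.0765×4180×T = 319.77 T; water: 4430.8(T − 50.8)
4750.6 T = 225085 − 25551 = 199534
T ≈ 42.00 °C — above 0 °C, consistent with complete melting.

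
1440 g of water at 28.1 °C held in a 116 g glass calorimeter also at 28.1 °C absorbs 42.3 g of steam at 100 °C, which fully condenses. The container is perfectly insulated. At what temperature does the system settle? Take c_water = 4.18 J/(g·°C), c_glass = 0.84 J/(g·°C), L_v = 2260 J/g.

Energy balance with sensible and latent terms:
condense steam: −42.3×2260 = −95598; condensate cools 100→T: 42.3×4.18×(T − 100) = 176.81(T − 100); original water: 6019.2(T − 28.1); glass cup: 116×0.84×(T − 28.1) = 97.44(T − 28.1)
6293.5 T = 95598 + 17681 + 171878 = 285157
T ≈ 45.31 °C — below 100 °C, confirming all the steam condensed.

T_f ≈ 45.3 °C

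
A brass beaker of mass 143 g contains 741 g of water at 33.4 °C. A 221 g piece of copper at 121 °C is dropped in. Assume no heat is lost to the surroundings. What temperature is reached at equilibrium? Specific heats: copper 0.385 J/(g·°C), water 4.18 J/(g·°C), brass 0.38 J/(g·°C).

T_f ≈ 35.7 °C

Net heat exchanged in the isolated system is zero:
221·0.385·(T − 121) + 741·4.18·(T − 33.4) + 143·0.38·(T − 33.4) = 0
3236.8 T = 115563
T ≈ 35.70 °C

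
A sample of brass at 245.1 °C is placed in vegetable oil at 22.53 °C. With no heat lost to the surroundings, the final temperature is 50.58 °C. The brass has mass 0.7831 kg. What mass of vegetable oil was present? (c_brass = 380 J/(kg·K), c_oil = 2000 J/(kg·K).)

Conservation of energy gives ΣQ = 0:
0.7831×380×(50.58 − 245.1) + m×2000×(50.58 − 22.53) = 0
56100 m = 57885
m = 57885/56100 ≈ 1.032 kg

m ≈ 1.03 kg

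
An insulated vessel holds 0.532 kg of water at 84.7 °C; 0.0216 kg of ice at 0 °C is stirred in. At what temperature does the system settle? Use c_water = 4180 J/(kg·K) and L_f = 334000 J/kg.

T_f ≈ 78.3 °C

Energy balance with sensible and latent terms:
latent heat to melt: 0.0216×334000 = 7214.4
  warm the meltwater: 90.29 T
  water: 2223.8(T − 84.7)
2314 T = 188352 − 7214.4 = 181138
T ≈ 78.28 °C — above 0 °C, consistent with complete melting.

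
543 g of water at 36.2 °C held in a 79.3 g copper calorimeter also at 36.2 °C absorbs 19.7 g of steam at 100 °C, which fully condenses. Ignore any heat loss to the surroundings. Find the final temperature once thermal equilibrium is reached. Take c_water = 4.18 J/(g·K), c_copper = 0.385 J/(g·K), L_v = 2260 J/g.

Conservation of energy gives ΣQ = 0:
condense steam: −19.7×2260 = −44522
  condensed water 100 °C→T: 82.35(T − 100)
  original water: 2269.7(T − 36.2)
  copper cup: 79.3×0.385×(T − 36.2) = 30.53(T − 36.2)
2382.6 T = 44522 + 8234.6 + 83270 = 136026
T ≈ 57.09 °C (< 100 °C, so full condensation is consistent).

T_f ≈ 57.1 °C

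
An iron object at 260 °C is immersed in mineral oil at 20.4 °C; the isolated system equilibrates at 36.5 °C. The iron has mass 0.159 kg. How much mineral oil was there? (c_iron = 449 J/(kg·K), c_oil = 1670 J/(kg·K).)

Heat lost by the iron = heat gained by the oil:
0.159×449×(260 − 36.5) = m×1670×(36.5 − 20.4)
26887 m = 15956  ⇒  m ≈ 0.5934 kg

m ≈ 0.593 kg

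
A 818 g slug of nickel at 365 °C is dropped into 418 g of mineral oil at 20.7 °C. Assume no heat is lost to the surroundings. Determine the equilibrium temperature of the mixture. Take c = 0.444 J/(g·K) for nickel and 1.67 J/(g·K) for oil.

T_f ≈ 138.5 °C

Conservation of energy gives ΣQ = 0:
818*0.444*(T − 365) + 418*1.67*(T − 20.7) = 0
363.19(T − 365) + 698.06(T − 20.7) = 0
(363.19 + 698.06) T = 363.19*365 + 698.06*20.7
T = 147015 / 1061.3 = 139 °C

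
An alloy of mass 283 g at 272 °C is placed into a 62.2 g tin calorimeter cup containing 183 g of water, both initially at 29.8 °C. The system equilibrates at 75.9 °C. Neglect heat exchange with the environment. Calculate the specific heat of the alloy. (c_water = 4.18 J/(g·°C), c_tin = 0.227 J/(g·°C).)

c ≈ 0.647 J/(g·°C)

Setting the total heat transfer to zero:
283×c×(75.9 − 272) + 183×4.18×(75.9 − 29.8) + 62.2×0.227×(75.9 − 29.8) = 0
-55496 c = -35915
c = -35915/-55496 ≈ 0.6472 J/(g·°C)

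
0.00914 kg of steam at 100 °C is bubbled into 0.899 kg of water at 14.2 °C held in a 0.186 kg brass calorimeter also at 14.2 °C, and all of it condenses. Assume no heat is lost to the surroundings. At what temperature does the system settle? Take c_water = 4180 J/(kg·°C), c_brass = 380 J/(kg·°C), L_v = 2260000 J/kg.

T_f ≈ 20.4 °C

Net heat exchanged in the isolated system is zero:
steam→water at 100 °C releases m L_v = 0.00914×2260000 = 20656
  condensed water 100 °C→T: 38.21(T − 100)
  water warms: 0.899×4180×(T − 14.2) = 3757.8(T − 14.2)
  brass cup: 0.186×380×(T − 14.2) = 70.68(T − 14.2)
3866.7 T = 20656 + 3820.5 + 54365 = 78842
T ≈ 20.39 °C — below 100 °C, confirming all the steam condensed.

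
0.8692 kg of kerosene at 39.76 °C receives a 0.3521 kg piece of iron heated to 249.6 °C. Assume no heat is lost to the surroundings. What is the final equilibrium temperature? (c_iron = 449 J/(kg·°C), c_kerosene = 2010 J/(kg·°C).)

T_f ≈ 57.2 °C

T_f is the heat-capacity-weighted average of the initial temperatures:
T_f = (158.09*249.6 + 1747.1*39.76) / (158.09 + 1747.1)
    = 108924 / 1905.2 ≈ 57.17 °C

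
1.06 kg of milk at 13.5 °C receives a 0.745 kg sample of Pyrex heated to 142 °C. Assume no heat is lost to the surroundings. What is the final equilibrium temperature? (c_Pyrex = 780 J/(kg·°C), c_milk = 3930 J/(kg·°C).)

T_f ≈ 29.2 °C

Conservation of energy gives ΣQ = 0:
0.745×780×(T − 142) + 1.06×3930×(T − 13.5) = 0
(581.1 + 4165.8) T = 581.1×142 + 4165.8×13.5
T = 138754 / 4746.9 = 29.2 °C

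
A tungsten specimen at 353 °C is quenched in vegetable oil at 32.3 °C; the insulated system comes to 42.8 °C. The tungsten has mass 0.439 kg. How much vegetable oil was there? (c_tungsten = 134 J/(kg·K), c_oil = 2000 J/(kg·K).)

m ≈ 0.869 kg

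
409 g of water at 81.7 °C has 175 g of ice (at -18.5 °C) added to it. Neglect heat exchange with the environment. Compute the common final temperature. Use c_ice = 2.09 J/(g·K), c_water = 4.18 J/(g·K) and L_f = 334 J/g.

Net heat exchanged in the isolated system is zero:
warm ice to 0 °C: 175·2.09·(0 − (-18.5)) = 6766.4; fusion: m_ice L_f = 175·334 = 58450; warm the meltwater: 731.5 T; water: 1709.6(T − 81.7)
2441.1 T = 139676 − 65216 = 74460
T ≈ 30.50 °C (positive, so assuming full melt was valid).

T_f ≈ 30.5 °C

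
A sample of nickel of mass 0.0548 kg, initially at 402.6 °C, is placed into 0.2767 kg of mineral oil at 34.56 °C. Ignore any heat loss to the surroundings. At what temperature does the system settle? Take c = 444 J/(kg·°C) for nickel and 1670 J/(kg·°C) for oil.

|Q_nickel| = |Q_oil|:
0.0548*444*(402.6 − T) = 0.2767*1670*(T − 34.56)
24.33(402.6 − T) = 462.09(T − 34.56)
486.42 T = 25766  ⇒  T ≈ 52.97 °C

T_f ≈ 53.0 °C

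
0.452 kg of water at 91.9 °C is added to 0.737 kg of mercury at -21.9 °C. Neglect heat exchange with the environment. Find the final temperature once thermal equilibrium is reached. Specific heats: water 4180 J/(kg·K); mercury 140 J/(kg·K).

T_f ≈ 86.0 °C

Heat gained plus heat lost sum to zero:
0.452×4180×(T − 91.9) + 0.737×140×(T − (-21.9)) = 0
1889.4(T − 91.9) + 103.18(T − (-21.9)) = 0
(1889.4 + 103.18) T = 1889.4×91.9 + 103.18×(-21.9)
T = 171373 / 1992.5 = 86 °C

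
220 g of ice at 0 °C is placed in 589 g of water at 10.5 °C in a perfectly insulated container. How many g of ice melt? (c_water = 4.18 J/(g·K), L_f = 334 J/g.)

Cooling the water to 0 °C releases 589×4.18×10.5 = 25851 J.
Melting all 220 g of ice would need 220×334 = 73480 J.
25851 J < 73480 J, so only part of the ice melts and the system sits at 0 °C.
Mass melted = 25851/334 ≈ 77.4 g.

m_melted ≈ 77.4 g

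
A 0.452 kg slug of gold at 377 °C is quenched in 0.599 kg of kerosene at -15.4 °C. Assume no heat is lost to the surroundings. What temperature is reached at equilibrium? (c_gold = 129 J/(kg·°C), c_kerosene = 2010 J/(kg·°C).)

T_f ≈ 2.7 °C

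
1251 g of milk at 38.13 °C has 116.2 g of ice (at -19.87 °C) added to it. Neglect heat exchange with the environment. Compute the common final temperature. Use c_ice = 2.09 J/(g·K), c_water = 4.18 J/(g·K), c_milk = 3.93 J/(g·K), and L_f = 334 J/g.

Energy balance with sensible and latent terms:
ice -19.87→0 °C: 116.2·2.09·19.87 = 4825.6
  latent heat to melt: 116.2·334 = 38811
  warm the meltwater: 485.72 T
  milk: 4916.4(T − 38.13)
5402.1 T = 187463 − 43636 = 143827
T ≈ 26.62 °C (positive, so assuming full melt was valid).

T_f ≈ 26.6 °C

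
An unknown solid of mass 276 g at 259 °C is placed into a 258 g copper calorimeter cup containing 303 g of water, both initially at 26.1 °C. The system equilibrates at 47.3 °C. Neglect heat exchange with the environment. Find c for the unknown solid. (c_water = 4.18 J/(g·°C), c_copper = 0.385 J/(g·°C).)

c ≈ 0.496 J/(g·°C)

Conservation of energy gives ΣQ = 0:
276×c×(47.3 − 259) + 303×4.18×(47.3 − 26.1) + 258×0.385×(47.3 − 26.1) = 0
-58429 c = -28956
c = -28956/-58429 ≈ 0.4956 J/(g·°C)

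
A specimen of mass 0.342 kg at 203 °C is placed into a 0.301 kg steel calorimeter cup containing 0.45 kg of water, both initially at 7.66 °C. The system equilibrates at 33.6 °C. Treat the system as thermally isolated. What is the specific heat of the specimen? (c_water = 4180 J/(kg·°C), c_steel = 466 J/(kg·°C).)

c ≈ 905 J/(kg·°C)

Let T be the final temperature. ΣQ_i = 0:
0.342×c×(33.6 − 203) + 0.45×4180×(33.6 − 7.66) + 0.301×466×(33.6 − 7.66) = 0
-57.93 c = -52432
c = -52432/-57.93 ≈ 905 J/(kg·°C)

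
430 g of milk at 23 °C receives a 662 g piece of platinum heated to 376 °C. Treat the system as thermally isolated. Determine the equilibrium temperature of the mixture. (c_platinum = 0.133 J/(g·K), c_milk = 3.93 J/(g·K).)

T_f ≈ 40.5 °C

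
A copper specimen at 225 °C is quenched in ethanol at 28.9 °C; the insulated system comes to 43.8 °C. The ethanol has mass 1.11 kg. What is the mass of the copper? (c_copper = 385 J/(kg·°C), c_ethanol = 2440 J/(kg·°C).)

Setting the total heat transfer to zero:
m·385·(43.8 − 225) + 1.11·2440·(43.8 − 28.9) = 0
-69762 m = -40355
m = -40355/-69762 ≈ 0.5785 kg

m ≈ 0.578 kg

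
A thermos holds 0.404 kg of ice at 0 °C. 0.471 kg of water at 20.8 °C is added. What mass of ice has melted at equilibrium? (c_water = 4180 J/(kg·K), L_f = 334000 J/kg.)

Water can give up m c ΔT = 0.471×4180×20.8 = 40951 J before reaching 0 °C.
To melt every bit of ice: 0.404×334000 = 134936 J.
40951 J < 134936 J, so only part of the ice melts and the system sits at 0 °C.
m_melt = 40951 / L_f = 0.1226 kg.

m_melted ≈ 0.123 kg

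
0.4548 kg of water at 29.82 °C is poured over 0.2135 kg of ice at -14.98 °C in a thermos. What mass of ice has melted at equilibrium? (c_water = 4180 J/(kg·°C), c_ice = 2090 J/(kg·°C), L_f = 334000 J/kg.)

Heat available from the water dropping to 0 °C: 0.4548×4180×29.82 = 56690 J.
Of that, 0.2135×2090×14.98 = 6684.3 J goes to bring the ice to 0 °C, leaving 50005 J.
To melt every bit of ice: 0.2135×334000 = 71309 J.
Since 50005 < 71309 J, not all the ice melts; equilibrium is at 0 °C.
Mass melted = 50005/334000 ≈ 0.1497 kg.

m_melted ≈ 0.15 kg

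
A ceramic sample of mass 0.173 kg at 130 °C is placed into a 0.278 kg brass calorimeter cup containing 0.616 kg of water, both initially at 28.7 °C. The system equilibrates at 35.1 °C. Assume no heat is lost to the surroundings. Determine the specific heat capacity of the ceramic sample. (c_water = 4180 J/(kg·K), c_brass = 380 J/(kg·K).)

c ≈ 1040 J/(kg·K)

Net heat exchanged in the isolated system is zero:
0.173·c·(35.1 − 130) + 0.616·4180·(35.1 − 28.7) + 0.278·380·(35.1 − 28.7) = 0
-16.42 c = -17155
c = -17155/-16.42 ≈ 1045 J/(kg·K)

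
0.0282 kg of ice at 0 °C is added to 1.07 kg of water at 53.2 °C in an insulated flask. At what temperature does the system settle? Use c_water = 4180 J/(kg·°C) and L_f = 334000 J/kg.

T_f ≈ 49.8 °C

Let T be the final temperature. ΣQ_i = 0:
latent heat to melt: 0.0282×334000 = 9418.8; meltwater 0→T: 0.0282×4180×T = 117.88 T; water cools: 1.07×4180×(T − 53.2) = 4472.6(T − 53.2)
4590.5 T = 237942 − 9418.8 = 228524
T ≈ 49.78 °C. Since T > 0 °C, the all-ice-melts assumption holds.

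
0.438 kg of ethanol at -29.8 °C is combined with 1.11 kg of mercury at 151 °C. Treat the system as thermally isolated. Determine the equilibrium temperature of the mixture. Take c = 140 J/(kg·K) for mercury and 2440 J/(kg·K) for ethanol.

Energy conservation, ΣQ = 0:
1.11*140*(T − 151) + 0.438*2440*(T − (-29.8)) = 0
155.4(T − 151) + 1068.7(T − (-29.8)) = 0
1224.1 T = -8382.5
T ≈ -6.85 °C

T_f ≈ -6.8 °C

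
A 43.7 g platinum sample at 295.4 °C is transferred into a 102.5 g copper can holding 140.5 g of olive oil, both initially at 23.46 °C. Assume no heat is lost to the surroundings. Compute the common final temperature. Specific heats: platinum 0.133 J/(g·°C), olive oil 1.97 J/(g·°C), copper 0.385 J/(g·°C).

T_f ≈ 28.4 °C

Taking heat into each body as positive, Σ m c ΔT = 0:
43.7·0.133·(T − 295.4) + 140.5·1.97·(T − 23.46) + 102.5·0.385·(T − 23.46) = 0
5.812(T − 295.4) + 276.78(T − 23.46) + 39.46(T − 23.46) = 0
(5.812 + 276.78 + 39.46) T = 5.812·295.4 + 276.78·23.46 + 39.46·23.46
T = 9136.1/322.06 ≈ 28.37 °C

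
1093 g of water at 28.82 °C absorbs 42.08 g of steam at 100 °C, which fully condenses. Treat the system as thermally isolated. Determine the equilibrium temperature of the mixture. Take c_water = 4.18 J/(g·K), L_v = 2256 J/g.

T_f ≈ 51.5 °C

Sum of m c ΔT and latent-heat terms is zero:
condense steam: −42.08·2256 = −94932; condensate cools 100→T: 42.08·4.18·(T − 100) = 175.89(T − 100); water warms: 1093·4.18·(T − 28.82) = 4568.7(T − 28.82)
4744.6 T = 94932 + 17589 + 131671 = 244193
T ≈ 51.47 °C, under the boiling point, so the assumption holds.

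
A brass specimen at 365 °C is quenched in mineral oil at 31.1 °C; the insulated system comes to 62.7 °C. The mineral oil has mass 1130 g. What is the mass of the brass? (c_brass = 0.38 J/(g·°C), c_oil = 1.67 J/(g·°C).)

Heat lost by the brass = heat gained by the oil:
m·0.38·(365 − 62.7) = 1130·1.67·(62.7 − 31.1)
114.87 m = 59632  ⇒  m ≈ 519.1 g

m ≈ 519 g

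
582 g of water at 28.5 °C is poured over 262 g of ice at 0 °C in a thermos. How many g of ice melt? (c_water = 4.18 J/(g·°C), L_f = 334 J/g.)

m_melted ≈ 208 g

Water can give up m c ΔT = 582·4.18·28.5 = 69334 J before reaching 0 °C.
Fully melting the ice requires m_ice L_f = 262·334 = 87508 J.
Since 69334 < 87508 J, not all the ice melts; equilibrium is at 0 °C.
m_melted·334 = 69334  ⇒  m_melted ≈ 207.6 g.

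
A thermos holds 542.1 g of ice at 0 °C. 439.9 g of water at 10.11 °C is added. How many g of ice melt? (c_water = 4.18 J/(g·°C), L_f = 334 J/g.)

m_melted ≈ 55.7 g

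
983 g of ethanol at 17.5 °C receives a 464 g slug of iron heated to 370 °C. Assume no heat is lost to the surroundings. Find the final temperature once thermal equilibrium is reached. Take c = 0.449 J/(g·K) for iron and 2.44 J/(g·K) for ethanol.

T_f is the heat-capacity-weighted average of the initial temperatures:
T_f = (208.34·370 + 2398.5·17.5) / (208.34 + 2398.5)
    = 119058 / 2606.9 ≈ 45.67 °C

T_f ≈ 45.7 °C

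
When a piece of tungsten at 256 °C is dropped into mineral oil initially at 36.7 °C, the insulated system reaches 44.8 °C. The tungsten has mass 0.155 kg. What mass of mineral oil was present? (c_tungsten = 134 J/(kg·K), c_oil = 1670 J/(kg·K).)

m ≈ 0.324 kg

|Q_tungsten| = |Q_oil|:
0.155·134·(256 − 44.8) = m·1670·(44.8 − 36.7)
13527 m = 4386.6  ⇒  m ≈ 0.3243 kg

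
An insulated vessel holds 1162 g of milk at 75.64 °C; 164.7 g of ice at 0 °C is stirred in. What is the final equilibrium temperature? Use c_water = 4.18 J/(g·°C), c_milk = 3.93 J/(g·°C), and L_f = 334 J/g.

T_f ≈ 55.3 °C

Energy balance with sensible and latent terms:
fusion: m_ice L_f = 164.7·334 = 55010
  meltwater 0→T: 164.7·4.18·T = 688.45 T
  milk: 4566.7(T − 75.64)
5255.1 T = 345422 − 55010 = 290412
T ≈ 55.26 °C — above 0 °C, consistent with complete melting.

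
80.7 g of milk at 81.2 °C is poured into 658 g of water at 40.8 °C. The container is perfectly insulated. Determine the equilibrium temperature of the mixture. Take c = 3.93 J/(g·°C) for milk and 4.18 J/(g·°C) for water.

T_f ≈ 45.0 °C

Energy conservation, ΣQ = 0:
80.7*3.93*(T − 81.2) + 658*4.18*(T − 40.8) = 0
317.15(T − 81.2) + 2750.4(T − 40.8) = 0
3067.6 T = 137971
T = 137971 / 3067.6 = 45 °C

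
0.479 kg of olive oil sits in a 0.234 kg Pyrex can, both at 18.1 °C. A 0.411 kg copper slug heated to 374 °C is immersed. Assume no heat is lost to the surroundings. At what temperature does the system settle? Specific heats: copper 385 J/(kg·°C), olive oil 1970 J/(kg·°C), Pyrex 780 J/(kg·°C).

T_f ≈ 61.9 °C

Let T be the final temperature. ΣQ_i = 0:
0.411×385×(T − 374) + 0.479×1970×(T − 18.1) + 0.234×780×(T − 18.1) = 0
158.23(T − 374) + 943.63(T − 18.1) + 182.52(T − 18.1) = 0
1284.4 T = 79563
T ≈ 61.95 °C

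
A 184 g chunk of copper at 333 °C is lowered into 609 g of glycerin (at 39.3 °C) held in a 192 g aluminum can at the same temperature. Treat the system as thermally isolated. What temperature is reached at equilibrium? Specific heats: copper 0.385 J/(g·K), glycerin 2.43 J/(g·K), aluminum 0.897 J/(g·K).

T_f is the heat-capacity-weighted average of the initial temperatures:
T_f = (70.84×333 + 1479.9×39.3 + 172.22×39.3) / (70.84 + 1479.9 + 172.22)
    = 88517 / 1722.9 ≈ 51.38 °C

T_f ≈ 51.4 °C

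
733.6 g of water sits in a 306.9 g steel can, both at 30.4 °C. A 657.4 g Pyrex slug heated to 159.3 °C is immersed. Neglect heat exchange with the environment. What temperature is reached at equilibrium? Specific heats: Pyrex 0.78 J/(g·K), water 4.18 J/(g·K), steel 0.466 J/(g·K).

T_f ≈ 48.2 °C

Taking heat into each body as positive, Σ m c ΔT = 0:
657.4×0.78×(T − 159.3) + 733.6×4.18×(T − 30.4) + 306.9×0.466×(T − 30.4) = 0
512.77(T − 159.3) + 3066.4(T − 30.4) + 143.02(T − 30.4) = 0
(512.77 + 3066.4 + 143.02) T = 512.77×159.3 + 3066.4×30.4 + 143.02×30.4
T ≈ 48.16 °C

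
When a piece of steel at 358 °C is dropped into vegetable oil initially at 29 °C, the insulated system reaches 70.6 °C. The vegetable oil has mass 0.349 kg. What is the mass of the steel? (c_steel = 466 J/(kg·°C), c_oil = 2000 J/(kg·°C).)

m ≈ 0.217 kg

Net heat exchanged in the isolated system is zero:
m×466×(70.6 − 358) + 0.349×2000×(70.6 − 29) = 0
-133928 m = -29037
m = -29037/-133928 ≈ 0.2168 kg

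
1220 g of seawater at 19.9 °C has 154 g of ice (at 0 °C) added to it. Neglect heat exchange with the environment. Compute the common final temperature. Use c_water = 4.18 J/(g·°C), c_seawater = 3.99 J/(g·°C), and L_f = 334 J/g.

Taking heat into each body as positive, Σ m c ΔT = 0:
latent heat to melt: 154·334 = 51436
  warm the meltwater: 643.72 T
  seawater cools: 1220·3.99·(T − 19.9) = 4867.8(T − 19.9)
5511.5 T = 96869 − 51436 = 45433
T ≈ 8.24 °C (positive, so assuming full melt was valid).

T_f ≈ 8.2 °C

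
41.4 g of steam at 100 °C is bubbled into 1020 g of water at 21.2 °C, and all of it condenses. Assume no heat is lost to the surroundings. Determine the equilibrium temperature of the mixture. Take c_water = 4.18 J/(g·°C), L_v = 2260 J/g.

T_f ≈ 45.4 °C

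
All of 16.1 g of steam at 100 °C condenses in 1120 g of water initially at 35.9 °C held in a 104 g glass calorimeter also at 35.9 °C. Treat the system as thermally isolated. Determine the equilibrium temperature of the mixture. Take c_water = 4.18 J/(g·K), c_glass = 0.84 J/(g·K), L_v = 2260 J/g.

T_f ≈ 44.3 °C

Energy conservation, ΣQ = 0:
steam→water at 100 °C releases m L_v = 16.1×2260 = 36386; condensed water 100 °C→T: 67.3(T − 100); original water: 4681.6(T − 35.9); glass cup: 104×0.84×(T − 35.9) = 87.36(T − 35.9)
4836.3 T = 36386 + 6729.8 + 171206 = 214321
T ≈ 44.32 °C (< 100 °C, so full condensation is consistent).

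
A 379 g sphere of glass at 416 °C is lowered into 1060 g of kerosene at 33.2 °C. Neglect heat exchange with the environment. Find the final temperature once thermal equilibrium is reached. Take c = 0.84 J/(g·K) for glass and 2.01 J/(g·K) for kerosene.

T_f = Σ m_i c_i T_i / Σ m_i c_i:
T_f = (318.36×416 + 2130.6×33.2) / (318.36 + 2130.6)
    = 203174 / 2449 ≈ 82.96 °C

T_f ≈ 83.0 °C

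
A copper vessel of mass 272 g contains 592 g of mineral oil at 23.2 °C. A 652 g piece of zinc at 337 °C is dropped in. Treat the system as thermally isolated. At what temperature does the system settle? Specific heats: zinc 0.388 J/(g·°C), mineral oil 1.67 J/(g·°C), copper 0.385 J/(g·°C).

T_f ≈ 82.2 °C

Setting the total heat transfer to zero:
652*0.388*(T − 337) + 592*1.67*(T − 23.2) + 272*0.385*(T − 23.2) = 0
252.98(T − 337) + 988.64(T − 23.2) + 104.72(T − 23.2) = 0
1346.3 T = 110619
T ≈ 82.16 °C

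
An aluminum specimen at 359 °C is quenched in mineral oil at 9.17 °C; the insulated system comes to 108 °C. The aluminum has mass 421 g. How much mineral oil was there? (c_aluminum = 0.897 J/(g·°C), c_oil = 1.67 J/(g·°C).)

m ≈ 574 g

|Q_aluminum| = |Q_oil|:
421×0.897×(359 − 108) = m×1.67×(108 − 9.17)
165.05 m = 94787  ⇒  m ≈ 574.3 g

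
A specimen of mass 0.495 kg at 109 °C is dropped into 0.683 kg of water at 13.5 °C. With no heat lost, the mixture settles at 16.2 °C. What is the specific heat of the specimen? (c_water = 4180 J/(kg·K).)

c ≈ 168 J/(kg·K)

Heat lost by the specimen = heat gained by the water:
0.495·c·(109 − 16.2) = 0.683·4180·(16.2 − 13.5)
45.94 c = 7708.3  ⇒  c ≈ 167.8 J/(kg·K)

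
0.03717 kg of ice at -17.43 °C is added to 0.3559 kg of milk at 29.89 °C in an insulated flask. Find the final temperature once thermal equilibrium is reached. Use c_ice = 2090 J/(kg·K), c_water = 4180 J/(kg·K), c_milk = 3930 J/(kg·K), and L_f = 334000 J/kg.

Taking heat into each body as positive, Σ m c ΔT = 0:
warm ice to 0 °C: 0.03717×2090×(0 − (-17.43)) = 1354.1; latent heat to melt: 0.03717×334000 = 12415; warm the meltwater: 155.37 T; milk: 1398.7(T − 29.89)
1554.1 T = 41807 − 13769 = 28038
T ≈ 18.04 °C. Since T > 0 °C, the all-ice-melts assumption holds.

T_f ≈ 18.0 °C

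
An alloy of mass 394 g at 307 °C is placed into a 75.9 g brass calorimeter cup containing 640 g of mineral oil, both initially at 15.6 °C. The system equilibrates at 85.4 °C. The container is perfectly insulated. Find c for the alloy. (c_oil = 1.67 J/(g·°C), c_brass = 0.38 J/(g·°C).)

c ≈ 0.878 J/(g·°C)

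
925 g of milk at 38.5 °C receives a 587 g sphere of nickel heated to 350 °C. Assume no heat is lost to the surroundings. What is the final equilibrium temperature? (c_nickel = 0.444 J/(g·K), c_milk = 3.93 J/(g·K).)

T_f ≈ 59.3 °C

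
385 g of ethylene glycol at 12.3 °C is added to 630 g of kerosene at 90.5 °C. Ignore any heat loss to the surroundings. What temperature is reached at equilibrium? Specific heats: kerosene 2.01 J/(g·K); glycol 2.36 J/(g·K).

Taking heat into each body as positive, Σ m c ΔT = 0:
630*2.01*(T − 90.5) + 385*2.36*(T − 12.3) = 0
1266.3(T − 90.5) + 908.6(T − 12.3) = 0
2174.9 T = 125776
T = 125776/2174.9 ≈ 57.83 °C

T_f ≈ 57.8 °C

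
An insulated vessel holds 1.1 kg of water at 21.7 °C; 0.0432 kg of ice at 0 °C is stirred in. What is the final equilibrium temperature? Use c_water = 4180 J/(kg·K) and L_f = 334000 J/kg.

Sum of m c ΔT and latent-heat terms is zero:
latent heat to melt: 0.0432×334000 = 14429
  meltwater 0→T: 0.0432×4180×T = 180.58 T
  water: 4598(T − 21.7)
4778.6 T = 99777 − 14429 = 85348
T ≈ 17.86 °C — above 0 °C, consistent with complete melting.

T_f ≈ 17.9 °C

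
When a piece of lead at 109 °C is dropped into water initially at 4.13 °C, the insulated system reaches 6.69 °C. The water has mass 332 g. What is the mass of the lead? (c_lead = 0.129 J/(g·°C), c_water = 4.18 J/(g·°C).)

m ≈ 269 g

Heat lost by the lead = heat gained by the water:
m×0.129×(109 − 6.69) = 332×4.18×(6.69 − 4.13)
13.2 m = 3552.7  ⇒  m ≈ 269.2 g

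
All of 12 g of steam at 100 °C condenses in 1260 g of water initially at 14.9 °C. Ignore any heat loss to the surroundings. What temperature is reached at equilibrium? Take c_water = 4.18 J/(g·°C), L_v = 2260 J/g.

T_f ≈ 20.8 °C

Energy balance with sensible and latent terms:
steam→water at 100 °C releases m L_v = 12×2260 = 27120; condensate cools 100→T: 12×4.18×(T − 100) = 50.16(T − 100); original water: 5266.8(T − 14.9)
5317 T = 27120 + 5016 + 78475 = 110611
T ≈ 20.80 °C, under the boiling point, so the assumption holds.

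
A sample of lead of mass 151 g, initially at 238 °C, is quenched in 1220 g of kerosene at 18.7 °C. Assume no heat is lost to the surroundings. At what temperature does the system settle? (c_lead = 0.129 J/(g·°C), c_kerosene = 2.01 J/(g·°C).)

T_f ≈ 20.4 °C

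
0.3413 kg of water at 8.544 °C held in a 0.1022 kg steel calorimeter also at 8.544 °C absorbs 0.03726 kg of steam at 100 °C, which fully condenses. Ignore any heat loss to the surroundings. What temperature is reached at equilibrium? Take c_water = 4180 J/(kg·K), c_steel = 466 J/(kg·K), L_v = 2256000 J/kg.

T_f ≈ 68.9 °C

Energy balance with sensible and latent terms:
latent heat released on condensation: 0.03726·2256000 = 84059
  condensed water 100 °C→T: 155.75(T − 100)
  water warms: 0.3413·4180·(T − 8.544) = 1426.6(T − 8.544)
  steel cup: 0.1022·466·(T − 8.544) = 47.63(T − 8.544)
1630 T = 84059 + 15575 + 12596 = 112229
T ≈ 68.85 °C (< 100 °C, so full condensation is consistent).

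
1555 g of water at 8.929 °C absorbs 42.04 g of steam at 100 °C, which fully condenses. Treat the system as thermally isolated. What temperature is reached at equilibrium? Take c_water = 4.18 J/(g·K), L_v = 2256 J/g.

T_f ≈ 25.5 °C

Energy balance with sensible and latent terms:
steam→water at 100 °C releases m L_v = 42.04·2256 = 94842; condensed water 100 °C→T: 175.73(T − 100); water warms: 1555·4.18·(T − 8.929) = 6499.9(T − 8.929)
6675.6 T = 94842 + 17573 + 58038 = 170453
T ≈ 25.53 °C, under the boiling point, so the assumption holds.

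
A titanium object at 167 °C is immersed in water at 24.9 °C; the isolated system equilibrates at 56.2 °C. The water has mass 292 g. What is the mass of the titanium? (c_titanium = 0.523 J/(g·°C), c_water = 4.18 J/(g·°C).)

m ≈ 659 g

Taking heat into each body as positive, Σ m c ΔT = 0:
m×0.523×(56.2 − 167) + 292×4.18×(56.2 − 24.9) = 0
-57.95 m = -38204
m = -38204/-57.95 ≈ 659.3 g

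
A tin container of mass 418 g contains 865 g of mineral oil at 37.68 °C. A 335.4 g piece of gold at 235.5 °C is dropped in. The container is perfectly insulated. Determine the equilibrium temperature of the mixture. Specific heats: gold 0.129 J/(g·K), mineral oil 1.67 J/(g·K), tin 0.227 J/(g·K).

Heat gained plus heat lost sum to zero:
335.4×0.129×(T − 235.5) + 865×1.67×(T − 37.68) + 418×0.227×(T − 37.68) = 0
43.27(T − 235.5) + 1444.5(T − 37.68) + 94.89(T − 37.68) = 0
(43.27 + 1444.5 + 94.89) T = 43.27×235.5 + 1444.5×37.68 + 94.89×37.68
T = 68195 / 1582.7 = 43.1 °C

T_f ≈ 43.1 °C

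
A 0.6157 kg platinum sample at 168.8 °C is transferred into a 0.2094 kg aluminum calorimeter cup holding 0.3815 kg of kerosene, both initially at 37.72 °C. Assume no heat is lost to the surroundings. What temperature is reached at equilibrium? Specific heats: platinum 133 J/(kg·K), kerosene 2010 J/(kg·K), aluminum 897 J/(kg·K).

Conservation of energy gives ΣQ = 0:
0.6157·133·(T − 168.8) + 0.3815·2010·(T − 37.72) + 0.2094·897·(T − 37.72) = 0
(81.89 + 766.82 + 187.83) T = 81.89·168.8 + 766.82·37.72 + 187.83·37.72
T ≈ 48.08 °C

T_f ≈ 48.1 °C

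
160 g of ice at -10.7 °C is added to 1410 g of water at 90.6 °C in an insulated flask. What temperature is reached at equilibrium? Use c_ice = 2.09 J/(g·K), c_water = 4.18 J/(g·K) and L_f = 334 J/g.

T_f ≈ 72.7 °C

Setting the total heat transfer to zero:
warm ice to 0 °C: 160×2.09×(0 − (-10.7)) = 3578.1; latent heat to melt: 160×334 = 53440; warm the meltwater: 668.8 T; water: 5893.8(T − 90.6)
6562.6 T = 533978 − 57018 = 476960
T ≈ 72.68 °C — above 0 °C, consistent with complete melting.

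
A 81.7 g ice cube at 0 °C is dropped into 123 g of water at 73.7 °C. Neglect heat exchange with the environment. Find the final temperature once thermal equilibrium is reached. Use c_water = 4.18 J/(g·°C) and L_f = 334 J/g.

Sum of m c ΔT and latent-heat terms is zero:
latent heat to melt: 81.7·334 = 27288
  meltwater 0→T: 81.7·4.18·T = 341.51 T
  water cools: 123·4.18·(T − 73.7) = 514.14(T − 73.7)
855.65 T = 37892 − 27288 = 10604
T ≈ 12.39 °C (positive, so assuming full melt was valid).

T_f ≈ 12.4 °C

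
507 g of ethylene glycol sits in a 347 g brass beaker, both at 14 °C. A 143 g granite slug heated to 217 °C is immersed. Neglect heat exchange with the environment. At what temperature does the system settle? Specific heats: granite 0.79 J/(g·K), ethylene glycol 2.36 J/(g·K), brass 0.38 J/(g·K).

T_f ≈ 29.9 °C

Taking heat into each body as positive, Σ m c ΔT = 0:
143*0.79*(T − 217) + 507*2.36*(T − 14) + 347*0.38*(T − 14) = 0
112.97(T − 217) + 1196.5(T − 14) + 131.86(T − 14) = 0
(112.97 + 1196.5 + 131.86) T = 112.97*217 + 1196.5*14 + 131.86*14
T ≈ 29.91 °C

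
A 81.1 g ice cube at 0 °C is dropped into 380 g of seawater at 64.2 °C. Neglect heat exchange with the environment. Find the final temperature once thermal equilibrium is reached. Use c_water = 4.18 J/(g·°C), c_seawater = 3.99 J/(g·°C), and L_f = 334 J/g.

T_f ≈ 37.9 °C

Let T be the final temperature. ΣQ_i = 0:
melt ice: 81.1×334 = 27087; warm the meltwater: 339 T; seawater cools: 380×3.99×(T − 64.2) = 1516.2(T − 64.2)
1855.2 T = 97340 − 27087 = 70253
T ≈ 37.87 °C (positive, so assuming full melt was valid).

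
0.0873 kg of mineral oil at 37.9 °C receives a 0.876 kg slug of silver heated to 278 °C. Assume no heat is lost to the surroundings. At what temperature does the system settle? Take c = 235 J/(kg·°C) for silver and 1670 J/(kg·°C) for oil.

T_f ≈ 178.5 °C

Conservation of energy gives ΣQ = 0:
0.876·235·(T − 278) + 0.0873·1670·(T − 37.9) = 0
205.86(T − 278) + 145.79(T − 37.9) = 0
(205.86 + 145.79) T = 205.86·278 + 145.79·37.9
T ≈ 178.46 °C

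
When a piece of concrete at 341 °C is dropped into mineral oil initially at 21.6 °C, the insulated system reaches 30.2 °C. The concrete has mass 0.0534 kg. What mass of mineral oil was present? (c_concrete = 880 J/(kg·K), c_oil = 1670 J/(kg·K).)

m ≈ 1.02 kg

|Q_concrete| = |Q_oil|:
0.0534×880×(341 − 30.2) = m×1670×(30.2 − 21.6)
14362 m = 14605  ⇒  m ≈ 1.017 kg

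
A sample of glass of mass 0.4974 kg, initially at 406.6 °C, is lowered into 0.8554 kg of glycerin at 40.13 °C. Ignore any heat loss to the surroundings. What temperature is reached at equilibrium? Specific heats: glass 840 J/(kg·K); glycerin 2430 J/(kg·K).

T_f ≈ 101.5 °C

Heat gained plus heat lost sum to zero:
0.4974×840×(T − 406.6) + 0.8554×2430×(T − 40.13) = 0
417.82(T − 406.6) + 2078.6(T − 40.13) = 0
2496.4 T = 253299
T = 253299 / 2496.4 = 101 °C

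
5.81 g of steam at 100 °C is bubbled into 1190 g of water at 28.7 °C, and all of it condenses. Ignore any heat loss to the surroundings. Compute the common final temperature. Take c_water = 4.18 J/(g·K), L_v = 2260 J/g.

T_f ≈ 31.7 °C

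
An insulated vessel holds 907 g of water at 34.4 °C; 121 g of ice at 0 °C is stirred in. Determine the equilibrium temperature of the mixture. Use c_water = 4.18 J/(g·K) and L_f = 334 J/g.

T_f ≈ 20.9 °C

Setting the total heat transfer to zero:
latent heat to melt: 121·334 = 40414; meltwater 0→T: 121·4.18·T = 505.78 T; water cools: 907·4.18·(T − 34.4) = 3791.3(T − 34.4)
4297 T = 130419 − 40414 = 90005
T ≈ 20.95 °C. Since T > 0 °C, the all-ice-melts assumption holds.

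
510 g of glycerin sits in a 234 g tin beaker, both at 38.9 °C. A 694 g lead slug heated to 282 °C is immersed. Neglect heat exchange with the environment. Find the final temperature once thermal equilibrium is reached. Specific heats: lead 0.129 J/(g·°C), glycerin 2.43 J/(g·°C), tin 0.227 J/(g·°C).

T_f ≈ 54.6 °C

Taking heat into each body as positive, Σ m c ΔT = 0:
694*0.129*(T − 282) + 510*2.43*(T − 38.9) + 234*0.227*(T − 38.9) = 0
89.53(T − 282) + 1239.3(T − 38.9) + 53.12(T − 38.9) = 0
1381.9 T = 75521
T = 75521/1381.9 ≈ 54.65 °C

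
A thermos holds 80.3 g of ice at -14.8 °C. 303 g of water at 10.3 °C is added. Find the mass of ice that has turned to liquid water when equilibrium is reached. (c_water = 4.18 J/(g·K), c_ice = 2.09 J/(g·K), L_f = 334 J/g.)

Cooling the water to 0 °C releases 303×4.18×10.3 = 13045 J.
Warming the ice to 0 °C takes 80.3×2.09×14.8 = 2483.8 J, leaving 10562 J for melting.
Melting all 80.3 g of ice would need 80.3×334 = 26820 J.
Since 10562 < 26820 J, not all the ice melts; equilibrium is at 0 °C.
Mass melted = 10562/334 ≈ 31.62 g.

m_melted ≈ 31.6 g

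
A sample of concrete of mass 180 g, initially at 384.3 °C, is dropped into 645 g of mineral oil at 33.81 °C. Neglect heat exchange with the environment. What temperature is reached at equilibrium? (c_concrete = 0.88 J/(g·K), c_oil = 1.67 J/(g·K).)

T_f ≈ 78.7 °C

Heat gained plus heat lost sum to zero:
180*0.88*(T − 384.3) + 645*1.67*(T − 33.81) = 0
158.4(T − 384.3) + 1077.1(T − 33.81) = 0
1235.5 T = 97292
T = 97292/1235.5 ≈ 78.74 °C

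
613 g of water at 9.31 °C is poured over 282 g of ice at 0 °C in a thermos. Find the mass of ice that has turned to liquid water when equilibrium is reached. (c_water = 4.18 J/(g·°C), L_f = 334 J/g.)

m_melted ≈ 71.4 g

Heat available from the water dropping to 0 °C: 613×4.18×9.31 = 23855 J.
Melting all 282 g of ice would need 282×334 = 94188 J.
23855 J < 94188 J, so only part of the ice melts and the system sits at 0 °C.
m_melt = 23855 / L_f = 71.42 g.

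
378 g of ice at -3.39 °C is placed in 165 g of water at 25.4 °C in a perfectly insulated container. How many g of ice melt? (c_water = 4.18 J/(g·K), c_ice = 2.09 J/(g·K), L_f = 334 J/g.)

m_melted ≈ 44.4 g

Water can give up m c ΔT = 165×4.18×25.4 = 17518 J before reaching 0 °C.
Of that, 378×2.09×3.39 = 2678.2 J goes to bring the ice to 0 °C, leaving 14840 J.
Melting all 378 g of ice would need 378×334 = 126252 J.
That's not enough to melt it all — equilibrium is at 0 °C with ice remaining.
m_melted×334 = 14840  ⇒  m_melted ≈ 44.43 g.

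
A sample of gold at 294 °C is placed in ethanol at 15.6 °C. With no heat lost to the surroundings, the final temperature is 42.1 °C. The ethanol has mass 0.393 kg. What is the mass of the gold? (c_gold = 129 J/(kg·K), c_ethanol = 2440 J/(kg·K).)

m ≈ 0.782 kg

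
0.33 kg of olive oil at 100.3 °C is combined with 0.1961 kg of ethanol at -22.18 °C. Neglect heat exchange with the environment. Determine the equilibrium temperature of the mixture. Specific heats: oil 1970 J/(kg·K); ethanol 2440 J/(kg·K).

T_f ≈ 48.4 °C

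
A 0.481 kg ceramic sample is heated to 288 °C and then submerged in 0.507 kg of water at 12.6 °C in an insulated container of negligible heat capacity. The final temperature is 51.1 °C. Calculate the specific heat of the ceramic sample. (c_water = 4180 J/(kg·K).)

c ≈ 716 J/(kg·K)

Heat lost by the ceramic sample = heat gained by the water:
0.481·c·(288 − 51.1) = 0.507·4180·(51.1 − 12.6)
113.95 c = 81592  ⇒  c ≈ 716 J/(kg·K)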